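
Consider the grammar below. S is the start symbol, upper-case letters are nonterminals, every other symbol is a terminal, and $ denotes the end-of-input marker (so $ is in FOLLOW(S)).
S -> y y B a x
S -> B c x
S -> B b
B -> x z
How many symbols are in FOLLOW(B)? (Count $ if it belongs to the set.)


S is the start symbol and does not occur in any rule body, so FOLLOW(S) = {$}.
Examining every occurrence of B in a rule body:
  S -> y y B a x : B is followed by terminal 'a' -> add 'a'
  S -> B c x : B is followed by terminal 'c' -> add 'c'
  S -> B b : B is followed by terminal 'b' -> add 'b'
  B -> x z : B does not occur in the body -> contributes nothing
FOLLOW(B) = {a, b, c}
Count: 3

3


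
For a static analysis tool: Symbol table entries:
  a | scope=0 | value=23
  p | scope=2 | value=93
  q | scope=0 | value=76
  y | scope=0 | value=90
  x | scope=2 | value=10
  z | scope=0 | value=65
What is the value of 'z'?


Searching symbol table for 'z':
  a | scope=0 | value=23
  p | scope=2 | value=93
  q | scope=0 | value=76
  y | scope=0 | value=90
  x | scope=2 | value=10
  z | scope=0 | value=65 <- MATCH
Found 'z' at scope 0 with value 65

65


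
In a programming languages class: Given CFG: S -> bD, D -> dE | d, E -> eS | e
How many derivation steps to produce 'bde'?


Grammar: S -> bD, D -> dE | d, E -> eS | e
Deriving 'bde':
Step 1: S -> bD => bD
Step 2: D -> dE => bdE
Step 3: E -> e => bde
Total derivation steps: 3

3


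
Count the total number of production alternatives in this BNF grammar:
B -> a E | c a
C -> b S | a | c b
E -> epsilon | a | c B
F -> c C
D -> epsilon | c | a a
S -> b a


Counting alternatives per rule:
  B: 2 alternative(s)
  C: 3 alternative(s)
  E: 3 alternative(s)
  F: 1 alternative(s)
  D: 3 alternative(s)
  S: 1 alternative(s)
Sum: 2 + 3 + 3 + 1 + 3 + 1 = 13

13


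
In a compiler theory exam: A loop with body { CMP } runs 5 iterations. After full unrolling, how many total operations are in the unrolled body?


Loop body operations: CMP (1 op per iteration)
Unrolling 5 iterations:
  Iteration 1: CMP (1 ops)
  Iteration 2: CMP (1 ops)
  Iteration 3: CMP (1 ops)
  Iteration 4: CMP (1 ops)
  Iteration 5: CMP (1 ops)
Total: 5 iterations * 1 ops/iter = 5 operations

5


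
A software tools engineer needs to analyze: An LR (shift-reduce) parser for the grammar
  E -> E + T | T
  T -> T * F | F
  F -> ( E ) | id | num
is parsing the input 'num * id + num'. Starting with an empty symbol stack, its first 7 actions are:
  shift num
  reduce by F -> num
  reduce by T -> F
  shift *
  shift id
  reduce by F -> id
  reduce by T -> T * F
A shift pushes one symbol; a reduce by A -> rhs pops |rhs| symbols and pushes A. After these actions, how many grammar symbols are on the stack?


Tracking the symbol stack through each action:
  Action 1: shift 'num' : push -> stack = [num] (size 1)
  Action 2: reduce by F -> num : pop 1, push F -> stack = [F] (size 1)
  Action 3: reduce by T -> F : pop 1, push T -> stack = [T] (size 1)
  Action 4: shift '*' : push -> stack = [T, *] (size 2)
  Action 5: shift 'id' : push -> stack = [T, *, id] (size 3)
  Action 6: reduce by F -> id : pop 1, push F -> stack = [T, *, F] (size 3)
  Action 7: reduce by T -> T * F : pop 3, push T -> stack = [T] (size 1)
Final stack size: 1

1


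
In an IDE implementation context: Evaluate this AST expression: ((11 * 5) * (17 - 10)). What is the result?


Expression: ((11 * 5) * (17 - 10))
Evaluating step by step:
  11 * 5 = 55
  17 - 10 = 7
  55 * 7 = 385
Result: 385

385


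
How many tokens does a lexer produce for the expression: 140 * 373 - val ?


Scanning '140 * 373 - val'
Token 1: '140' -> integer_literal
Token 2: '*' -> operator
Token 3: '373' -> integer_literal
Token 4: '-' -> operator
Token 5: 'val' -> identifier
Total tokens: 5

5


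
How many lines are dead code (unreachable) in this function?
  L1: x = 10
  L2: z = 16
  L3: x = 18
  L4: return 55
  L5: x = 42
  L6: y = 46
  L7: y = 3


Analyzing control flow:
  L1: reachable (before return)
  L2: reachable (before return)
  L3: reachable (before return)
  L4: reachable (return statement)
  L5: DEAD (after return at L4)
  L6: DEAD (after return at L4)
  L7: DEAD (after return at L4)
Return at L4, total lines = 7
Dead lines: L5 through L7
Count: 3

3


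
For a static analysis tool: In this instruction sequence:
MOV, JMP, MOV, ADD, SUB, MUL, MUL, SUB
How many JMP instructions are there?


Scanning instruction sequence for JMP:
  Position 1: MOV
  Position 2: JMP <- MATCH
  Position 3: MOV
  Position 4: ADD
  Position 5: SUB
  Position 6: MUL
  Position 7: MUL
  Position 8: SUB
Matches at positions: [2]
Total JMP count: 1

1


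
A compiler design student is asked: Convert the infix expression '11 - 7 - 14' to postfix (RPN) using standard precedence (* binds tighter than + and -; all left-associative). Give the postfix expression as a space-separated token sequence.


Applying the shunting-yard algorithm:
  Operand 11 -> output
  Push '-' onto operator stack -> op-stack: [-]
  Operand 7 -> output
  See '-' (prec 1); top '-' (prec 1) >= it -> pop '-' to output
  Push '-' onto operator stack -> op-stack: [-]
  Operand 14 -> output
  End of input: pop '-' to output
Postfix result: 11 7 - 14 -

11 7 - 14 -


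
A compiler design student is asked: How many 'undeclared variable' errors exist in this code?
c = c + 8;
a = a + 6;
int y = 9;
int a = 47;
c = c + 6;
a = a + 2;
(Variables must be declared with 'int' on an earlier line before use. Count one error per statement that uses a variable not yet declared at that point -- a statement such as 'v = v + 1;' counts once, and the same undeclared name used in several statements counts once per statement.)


Scanning code line by line:
  Line 1: use 'c' -> ERROR (undeclared)
  Line 2: use 'a' -> ERROR (undeclared)
  Line 3: declare 'y' -> declared = ['y']
  Line 4: declare 'a' -> declared = ['a', 'y']
  Line 5: use 'c' -> ERROR (undeclared)
  Line 6: use 'a' -> OK (declared)
Total undeclared variable errors: 3

3


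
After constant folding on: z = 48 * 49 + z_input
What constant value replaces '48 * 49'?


Identifying constant sub-expression:
  Original: z = 48 * 49 + z_input
  48 and 49 are both compile-time constants
  Evaluating: 48 * 49 = 2352
  After folding: z = 2352 + z_input

2352


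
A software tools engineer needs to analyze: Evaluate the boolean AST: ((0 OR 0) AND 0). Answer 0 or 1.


Step 1: Evaluate inner node
  0 OR 0 = 0
Step 2: Evaluate root node
  0 AND 0 = 0

0


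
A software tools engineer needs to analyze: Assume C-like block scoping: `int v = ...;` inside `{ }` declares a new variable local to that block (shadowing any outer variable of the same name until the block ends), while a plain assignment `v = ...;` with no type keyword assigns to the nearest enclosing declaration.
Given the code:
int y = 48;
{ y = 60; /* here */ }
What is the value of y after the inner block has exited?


Analyzing scoping rules:
Outer scope: declares y = 48
Inner block: 'y = 60;' has no type keyword, so it is an assignment to the outer y (no shadowing)
The assignment changed the outer variable itself, so the new value persists after the block -> 60
Result: 60

60


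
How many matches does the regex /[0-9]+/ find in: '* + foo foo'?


Pattern: /[0-9]+/ (int literals)
Input: '* + foo foo'
Scanning for matches:
Total matches: 0

0


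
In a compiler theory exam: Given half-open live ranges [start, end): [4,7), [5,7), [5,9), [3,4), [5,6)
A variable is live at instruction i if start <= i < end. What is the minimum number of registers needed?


Live ranges:
  Var0: [4, 7)
  Var1: [5, 7)
  Var2: [5, 9)
  Var3: [3, 4)
  Var4: [5, 6)
Sweep-line events (position, delta, active):
  pos=3 start -> active=1
  pos=4 end -> active=0
  pos=4 start -> active=1
  pos=5 start -> active=2
  pos=5 start -> active=3
  pos=5 start -> active=4
  pos=6 end -> active=3
  pos=7 end -> active=2
  pos=7 end -> active=1
  pos=9 end -> active=0
Maximum simultaneous active: 4
Minimum registers needed: 4

4


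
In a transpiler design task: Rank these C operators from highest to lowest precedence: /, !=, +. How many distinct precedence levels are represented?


Looking up precedence for each operator:
  / -> precedence 6
  != -> precedence 3
  + -> precedence 5
Sorted highest to lowest: /, +, !=
Distinct precedence values: [6, 5, 3]
Number of distinct levels: 3

3


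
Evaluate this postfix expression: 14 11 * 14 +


Processing tokens left to right:
Push 14, Push 11
Pop 14 and 11, compute 14 * 11 = 154, push 154
Push 14
Pop 154 and 14, compute 154 + 14 = 168, push 168
Stack result: 168

168


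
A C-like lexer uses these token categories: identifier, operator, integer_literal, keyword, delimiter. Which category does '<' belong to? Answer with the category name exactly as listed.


Token: '<'
Checking categories:
  identifier: no
  integer_literal: no
  operator: YES
  keyword: no
  delimiter: no
Category: operator

operator


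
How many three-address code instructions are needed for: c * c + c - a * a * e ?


Expression: c * c + c - a * a * e
Generating three-address code (respecting * over +/- precedence):
  Instruction 1: t1 = c * c
  Instruction 2: t2 = a * a
  Instruction 3: t3 = t2 * e
  Instruction 4: t4 = t1 + c
  Instruction 5: t5 = t4 - t3
Total instructions: 5

5


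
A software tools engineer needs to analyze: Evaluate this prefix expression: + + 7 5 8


Parsing prefix expression: + + 7 5 8
Step 1: Innermost operation '+ 7 5'
  7 + 5 = 12
Step 2: Outer operation '+ [12] 8'
  12 + 8 = 20

20


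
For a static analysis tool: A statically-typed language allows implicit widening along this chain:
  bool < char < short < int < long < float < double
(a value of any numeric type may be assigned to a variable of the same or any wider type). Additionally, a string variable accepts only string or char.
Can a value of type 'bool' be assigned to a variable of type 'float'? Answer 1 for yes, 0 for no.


Target variable type: float
Source value type: bool
Numeric ranks: bool=0, float=5
Widening allowed iff rank(source) <= rank(target): 0 <= 5? Yes
Result: 1

1


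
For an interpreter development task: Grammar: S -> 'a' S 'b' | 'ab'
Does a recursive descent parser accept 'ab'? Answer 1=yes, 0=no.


Grammar accepts strings of the form a^n b^n (n >= 1)
Word: 'ab'
Counting: 1 a's and 1 b's
Check: 1 == 1? Yes
Derivation (S -> aSb applied 0 time(s), then S -> ab): S => ab
Accepted

1


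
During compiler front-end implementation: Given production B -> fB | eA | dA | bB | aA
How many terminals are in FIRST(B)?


Production: B -> fB | eA | dA | bB | aA
Examining each alternative for leading terminals:
  B -> fB : first terminal = 'f'
  B -> eA : first terminal = 'e'
  B -> dA : first terminal = 'd'
  B -> bB : first terminal = 'b'
  B -> aA : first terminal = 'a'
FIRST(B) = {a, b, d, e, f}
Count: 5

5


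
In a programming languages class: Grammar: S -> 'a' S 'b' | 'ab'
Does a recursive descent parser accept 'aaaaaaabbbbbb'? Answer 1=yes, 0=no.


Grammar accepts strings of the form a^n b^n (n >= 1)
Word: 'aaaaaaabbbbbb'
Counting: 7 a's and 6 b's
Check: 7 == 6? No
Mismatch: a-count != b-count
Rejected

0


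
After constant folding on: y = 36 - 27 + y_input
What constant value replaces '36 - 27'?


Identifying constant sub-expression:
  Original: y = 36 - 27 + y_input
  36 and 27 are both compile-time constants
  Evaluating: 36 - 27 = 9
  After folding: y = 9 + y_input

9


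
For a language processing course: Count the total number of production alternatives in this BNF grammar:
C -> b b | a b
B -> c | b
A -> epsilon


Counting alternatives per rule:
  C: 2 alternative(s)
  B: 2 alternative(s)
  A: 1 alternative(s)
Sum: 2 + 2 + 1 = 5

5


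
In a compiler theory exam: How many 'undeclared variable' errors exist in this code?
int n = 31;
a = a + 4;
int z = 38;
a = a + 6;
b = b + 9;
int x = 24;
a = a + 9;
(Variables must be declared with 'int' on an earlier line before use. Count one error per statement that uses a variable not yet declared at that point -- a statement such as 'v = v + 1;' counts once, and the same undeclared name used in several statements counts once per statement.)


Scanning code line by line:
  Line 1: declare 'n' -> declared = ['n']
  Line 2: use 'a' -> ERROR (undeclared)
  Line 3: declare 'z' -> declared = ['n', 'z']
  Line 4: use 'a' -> ERROR (undeclared)
  Line 5: use 'b' -> ERROR (undeclared)
  Line 6: declare 'x' -> declared = ['n', 'x', 'z']
  Line 7: use 'a' -> ERROR (undeclared)
Total undeclared variable errors: 4

4


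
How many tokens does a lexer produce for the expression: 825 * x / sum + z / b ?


Scanning '825 * x / sum + z / b'
Token 1: '825' -> integer_literal
Token 2: '*' -> operator
Token 3: 'x' -> identifier
Token 4: '/' -> operator
Token 5: 'sum' -> identifier
Token 6: '+' -> operator
Token 7: 'z' -> identifier
Token 8: '/' -> operator
Token 9: 'b' -> identifier
Total tokens: 9

9


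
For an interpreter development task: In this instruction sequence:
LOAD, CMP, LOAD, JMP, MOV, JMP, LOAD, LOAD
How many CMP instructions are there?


Scanning instruction sequence for CMP:
  Position 1: LOAD
  Position 2: CMP <- MATCH
  Position 3: LOAD
  Position 4: JMP
  Position 5: MOV
  Position 6: JMP
  Position 7: LOAD
  Position 8: LOAD
Matches at positions: [2]
Total CMP count: 1

1


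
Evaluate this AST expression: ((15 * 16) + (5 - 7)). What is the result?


Expression: ((15 * 16) + (5 - 7))
Evaluating step by step:
  15 * 16 = 240
  5 - 7 = -2
  240 + -2 = 238
Result: 238

238


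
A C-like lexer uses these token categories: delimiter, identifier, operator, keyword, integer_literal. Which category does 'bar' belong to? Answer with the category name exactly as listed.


Token: 'bar'
Checking categories:
  identifier: YES
  integer_literal: no
  operator: no
  keyword: no
  delimiter: no
Category: identifier

identifier


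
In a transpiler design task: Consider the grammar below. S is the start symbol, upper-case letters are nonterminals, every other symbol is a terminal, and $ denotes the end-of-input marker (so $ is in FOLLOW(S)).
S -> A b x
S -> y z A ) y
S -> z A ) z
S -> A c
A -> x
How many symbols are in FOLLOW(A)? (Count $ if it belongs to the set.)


S is the start symbol and does not occur in any rule body, so FOLLOW(S) = {$}.
Examining every occurrence of A in a rule body:
  S -> A b x : A is followed by terminal 'b' -> add 'b'
  S -> y z A ) y : A is followed by terminal ')' -> add ')'
  S -> z A ) z : A is followed by terminal ')' -> add ')' (already in the set)
  S -> A c : A is followed by terminal 'c' -> add 'c'
  A -> x : A does not occur in the body -> contributes nothing
FOLLOW(A) = {), b, c}
Count: 3

3


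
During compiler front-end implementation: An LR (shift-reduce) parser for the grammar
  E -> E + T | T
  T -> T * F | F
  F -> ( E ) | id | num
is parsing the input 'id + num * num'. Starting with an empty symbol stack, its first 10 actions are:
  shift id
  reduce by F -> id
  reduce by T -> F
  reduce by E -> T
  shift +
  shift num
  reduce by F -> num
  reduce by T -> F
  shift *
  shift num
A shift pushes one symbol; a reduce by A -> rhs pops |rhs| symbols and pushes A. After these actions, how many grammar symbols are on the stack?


Tracking the symbol stack through each action:
  Action 1: shift 'id' : push -> stack = [id] (size 1)
  Action 2: reduce by F -> id : pop 1, push F -> stack = [F] (size 1)
  Action 3: reduce by T -> F : pop 1, push T -> stack = [T] (size 1)
  Action 4: reduce by E -> T : pop 1, push E -> stack = [E] (size 1)
  Action 5: shift '+' : push -> stack = [E, +] (size 2)
  Action 6: shift 'num' : push -> stack = [E, +, num] (size 3)
  Action 7: reduce by F -> num : pop 1, push F -> stack = [E, +, F] (size 3)
  Action 8: reduce by T -> F : pop 1, push T -> stack = [E, +, T] (size 3)
  Action 9: shift '*' : push -> stack = [E, +, T, *] (size 4)
  Action 10: shift 'num' : push -> stack = [E, +, T, *, num] (size 5)
Final stack size: 5

5


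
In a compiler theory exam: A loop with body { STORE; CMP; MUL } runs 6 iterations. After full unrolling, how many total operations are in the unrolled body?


Loop body operations: STORE, CMP, MUL (3 ops per iteration)
Unrolling 6 iterations:
  Iteration 1: STORE, CMP, MUL (3 ops)
  Iteration 2: STORE, CMP, MUL (3 ops)
  Iteration 3: STORE, CMP, MUL (3 ops)
  Iteration 4: STORE, CMP, MUL (3 ops)
  Iteration 5: STORE, CMP, MUL (3 ops)
  Iteration 6: STORE, CMP, MUL (3 ops)
Total: 6 iterations * 3 ops/iter = 18 operations

18


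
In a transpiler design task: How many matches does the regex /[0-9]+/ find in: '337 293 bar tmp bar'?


Pattern: /[0-9]+/ (int literals)
Input: '337 293 bar tmp bar'
Scanning for matches:
  Match 1: '337'
  Match 2: '293'
Total matches: 2

2


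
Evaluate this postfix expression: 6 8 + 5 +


Processing tokens left to right:
Push 6, Push 8
Pop 6 and 8, compute 6 + 8 = 14, push 14
Push 5
Pop 14 and 5, compute 14 + 5 = 19, push 19
Stack result: 19

19


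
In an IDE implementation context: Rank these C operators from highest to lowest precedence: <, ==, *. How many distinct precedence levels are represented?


Looking up precedence for each operator:
  < -> precedence 4
  == -> precedence 3
  * -> precedence 6
Sorted highest to lowest: *, <, ==
Distinct precedence values: [6, 4, 3]
Number of distinct levels: 3

3


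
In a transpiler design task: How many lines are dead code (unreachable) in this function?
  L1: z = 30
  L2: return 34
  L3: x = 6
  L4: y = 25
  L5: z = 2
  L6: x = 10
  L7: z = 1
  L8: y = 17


Analyzing control flow:
  L1: reachable (before return)
  L2: reachable (return statement)
  L3: DEAD (after return at L2)
  L4: DEAD (after return at L2)
  L5: DEAD (after return at L2)
  L6: DEAD (after return at L2)
  L7: DEAD (after return at L2)
  L8: DEAD (after return at L2)
Return at L2, total lines = 8
Dead lines: L3 through L8
Count: 6

6


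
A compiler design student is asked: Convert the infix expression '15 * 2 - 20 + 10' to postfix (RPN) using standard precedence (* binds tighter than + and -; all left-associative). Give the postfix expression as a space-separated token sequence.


Applying the shunting-yard algorithm:
  Operand 15 -> output
  Push '*' onto operator stack -> op-stack: [*]
  Operand 2 -> output
  See '-' (prec 1); top '*' (prec 2) >= it -> pop '*' to output
  Push '-' onto operator stack -> op-stack: [-]
  Operand 20 -> output
  See '+' (prec 1); top '-' (prec 1) >= it -> pop '-' to output
  Push '+' onto operator stack -> op-stack: [+]
  Operand 10 -> output
  End of input: pop '+' to output
Postfix result: 15 2 * 20 - 10 +

15 2 * 20 - 10 +


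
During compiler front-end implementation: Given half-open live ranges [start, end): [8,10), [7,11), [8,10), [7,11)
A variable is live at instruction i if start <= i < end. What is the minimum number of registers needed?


Live ranges:
  Var0: [8, 10)
  Var1: [7, 11)
  Var2: [8, 10)
  Var3: [7, 11)
Sweep-line events (position, delta, active):
  pos=7 start -> active=1
  pos=7 start -> active=2
  pos=8 start -> active=3
  pos=8 start -> active=4
  pos=10 end -> active=3
  pos=10 end -> active=2
  pos=11 end -> active=1
  pos=11 end -> active=0
Maximum simultaneous active: 4
Minimum registers needed: 4

4


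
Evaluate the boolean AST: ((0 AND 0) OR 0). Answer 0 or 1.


Step 1: Evaluate inner node
  0 AND 0 = 0
Step 2: Evaluate root node
  0 OR 0 = 0

0


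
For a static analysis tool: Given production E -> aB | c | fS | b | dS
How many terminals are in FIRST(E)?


Production: E -> aB | c | fS | b | dS
Examining each alternative for leading terminals:
  E -> aB : first terminal = 'a'
  E -> c : first terminal = 'c'
  E -> fS : first terminal = 'f'
  E -> b : first terminal = 'b'
  E -> dS : first terminal = 'd'
FIRST(E) = {a, b, c, d, f}
Count: 5

5


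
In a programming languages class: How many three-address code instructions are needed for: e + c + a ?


Expression: e + c + a
Generating three-address code (respecting * over +/- precedence):
  Instruction 1: t1 = e + c
  Instruction 2: t2 = t1 + a
Total instructions: 2

2


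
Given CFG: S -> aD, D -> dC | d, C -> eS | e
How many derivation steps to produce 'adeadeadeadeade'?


Grammar: S -> aD, D -> dC | d, C -> eS | e
Deriving 'adeadeadeadeade':
Step 1: S -> aD => aD
Step 2: D -> dC => adC
Step 3: C -> eS => adeS
Step 4: S -> aD => adeaD
Step 5: D -> dC => adeadC
Step 6: C -> eS => adeadeS
Step 7: S -> aD => adeadeaD
Step 8: D -> dC => adeadeadC
Step 9: C -> eS => adeadeadeS
Step 10: S -> aD => adeadeadeaD
Step 11: D -> dC => adeadeadeadC
Step 12: C -> eS => adeadeadeadeS
Step 13: S -> aD => adeadeadeadeaD
Step 14: D -> dC => adeadeadeadeadC
Step 15: C -> e => adeadeadeadeade
Total derivation steps: 15

15


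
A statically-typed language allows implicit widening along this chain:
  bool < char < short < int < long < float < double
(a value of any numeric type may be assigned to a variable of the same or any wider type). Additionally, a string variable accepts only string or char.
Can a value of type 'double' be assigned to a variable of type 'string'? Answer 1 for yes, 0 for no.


Target variable type: string
Source value type: double
Rule: string accepts only {string, char}
  source 'double' in {string, char}? No
Result: 0

0


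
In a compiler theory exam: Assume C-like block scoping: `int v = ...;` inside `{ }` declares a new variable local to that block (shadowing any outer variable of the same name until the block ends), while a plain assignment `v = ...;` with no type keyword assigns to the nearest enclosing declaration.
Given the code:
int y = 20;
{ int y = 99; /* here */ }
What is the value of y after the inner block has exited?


Analyzing scoping rules:
Outer scope: declares y = 20
Inner block: 'int y = 99;' declares a NEW y that shadows the outer one
When the block exits the inner y goes out of scope; the outer y was never modified -> 20
Result: 20

20


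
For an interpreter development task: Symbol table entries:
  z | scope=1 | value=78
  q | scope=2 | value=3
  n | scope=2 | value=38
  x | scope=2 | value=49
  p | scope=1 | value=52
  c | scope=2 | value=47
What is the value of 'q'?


Searching symbol table for 'q':
  z | scope=1 | value=78
  q | scope=2 | value=3 <- MATCH
  n | scope=2 | value=38
  x | scope=2 | value=49
  p | scope=1 | value=52
  c | scope=2 | value=47
Found 'q' at scope 2 with value 3

3


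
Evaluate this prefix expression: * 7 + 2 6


Parsing prefix expression: * 7 + 2 6
Step 1: Innermost operation '+ 2 6'
  2 + 6 = 8
Step 2: Outer operation '* 7 [8]'
  7 * 8 = 56

56


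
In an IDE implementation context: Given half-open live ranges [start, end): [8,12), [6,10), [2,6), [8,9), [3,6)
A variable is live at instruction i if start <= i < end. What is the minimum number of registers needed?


Live ranges:
  Var0: [8, 12)
  Var1: [6, 10)
  Var2: [2, 6)
  Var3: [8, 9)
  Var4: [3, 6)
Sweep-line events (position, delta, active):
  pos=2 start -> active=1
  pos=3 start -> active=2
  pos=6 end -> active=1
  pos=6 end -> active=0
  pos=6 start -> active=1
  pos=8 start -> active=2
  pos=8 start -> active=3
  pos=9 end -> active=2
  pos=10 end -> active=1
  pos=12 end -> active=0
Maximum simultaneous active: 3
Minimum registers needed: 3

3


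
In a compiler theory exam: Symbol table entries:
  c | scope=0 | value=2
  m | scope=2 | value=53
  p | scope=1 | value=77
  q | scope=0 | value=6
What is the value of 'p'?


Searching symbol table for 'p':
  c | scope=0 | value=2
  m | scope=2 | value=53
  p | scope=1 | value=77 <- MATCH
  q | scope=0 | value=6
Found 'p' at scope 1 with value 77

77


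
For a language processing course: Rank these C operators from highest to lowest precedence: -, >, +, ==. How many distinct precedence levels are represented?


Looking up precedence for each operator:
  - -> precedence 5
  > -> precedence 4
  + -> precedence 5
  == -> precedence 3
Sorted highest to lowest: -, +, >, ==
Distinct precedence values: [5, 4, 3]
Number of distinct levels: 3

3


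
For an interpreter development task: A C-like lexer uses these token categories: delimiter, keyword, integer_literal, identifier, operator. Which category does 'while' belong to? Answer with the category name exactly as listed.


Token: 'while'
Checking categories:
  identifier: no
  integer_literal: no
  operator: no
  keyword: YES
  delimiter: no
Category: keyword

keyword


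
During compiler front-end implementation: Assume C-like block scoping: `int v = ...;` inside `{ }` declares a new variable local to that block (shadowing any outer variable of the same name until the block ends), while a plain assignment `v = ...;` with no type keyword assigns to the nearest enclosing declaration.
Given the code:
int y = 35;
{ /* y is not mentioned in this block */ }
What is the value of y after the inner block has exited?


Analyzing scoping rules:
Outer scope: declares y = 35
Inner block: y is neither redeclared nor assigned -> unchanged
After the block -> 35
Result: 35

35


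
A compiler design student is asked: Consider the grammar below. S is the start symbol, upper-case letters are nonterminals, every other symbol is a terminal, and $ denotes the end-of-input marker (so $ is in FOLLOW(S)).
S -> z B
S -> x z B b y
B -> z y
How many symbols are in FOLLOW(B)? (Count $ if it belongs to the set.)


S is the start symbol and does not occur in any rule body, so FOLLOW(S) = {$}.
Examining every occurrence of B in a rule body:
  S -> z B : B is at the right end -> add FOLLOW(S) = {$}
  S -> x z B b y : B is followed by terminal 'b' -> add 'b'
  B -> z y : B does not occur in the body -> contributes nothing
FOLLOW(B) = {b, $}
Count: 2

2


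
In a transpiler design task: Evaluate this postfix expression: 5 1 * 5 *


Processing tokens left to right:
Push 5, Push 1
Pop 5 and 1, compute 5 * 1 = 5, push 5
Push 5
Pop 5 and 5, compute 5 * 5 = 25, push 25
Stack result: 25

25


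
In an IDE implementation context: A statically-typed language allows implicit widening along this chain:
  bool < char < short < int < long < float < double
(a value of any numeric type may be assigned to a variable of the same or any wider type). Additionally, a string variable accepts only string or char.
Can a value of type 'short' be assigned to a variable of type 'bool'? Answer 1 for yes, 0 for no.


Target variable type: bool
Source value type: short
Numeric ranks: short=2, bool=0
Widening allowed iff rank(source) <= rank(target): 2 <= 0? No
Result: 0

0


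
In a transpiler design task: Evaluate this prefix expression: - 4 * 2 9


Parsing prefix expression: - 4 * 2 9
Step 1: Innermost operation '* 2 9'
  2 * 9 = 18
Step 2: Outer operation '- 4 [18]'
  4 - 18 = -14

-14


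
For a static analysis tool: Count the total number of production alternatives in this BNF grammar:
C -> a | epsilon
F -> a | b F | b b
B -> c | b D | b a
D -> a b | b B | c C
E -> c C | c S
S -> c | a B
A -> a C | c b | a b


Counting alternatives per rule:
  C: 2 alternative(s)
  F: 3 alternative(s)
  B: 3 alternative(s)
  D: 3 alternative(s)
  E: 2 alternative(s)
  S: 2 alternative(s)
  A: 3 alternative(s)
Sum: 2 + 3 + 3 + 3 + 2 + 2 + 3 = 18

18


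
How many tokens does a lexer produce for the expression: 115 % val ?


Scanning '115 % val'
Token 1: '115' -> integer_literal
Token 2: '%' -> operator
Token 3: 'val' -> identifier
Total tokens: 3

3


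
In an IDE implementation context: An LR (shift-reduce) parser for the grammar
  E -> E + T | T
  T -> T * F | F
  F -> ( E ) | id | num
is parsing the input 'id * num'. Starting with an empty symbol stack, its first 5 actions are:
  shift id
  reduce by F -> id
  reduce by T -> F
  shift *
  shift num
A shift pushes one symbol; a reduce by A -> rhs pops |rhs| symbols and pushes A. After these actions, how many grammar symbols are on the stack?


Tracking the symbol stack through each action:
  Action 1: shift 'id' : push -> stack = [id] (size 1)
  Action 2: reduce by F -> id : pop 1, push F -> stack = [F] (size 1)
  Action 3: reduce by T -> F : pop 1, push T -> stack = [T] (size 1)
  Action 4: shift '*' : push -> stack = [T, *] (size 2)
  Action 5: shift 'num' : push -> stack = [T, *, num] (size 3)
Final stack size: 3

3


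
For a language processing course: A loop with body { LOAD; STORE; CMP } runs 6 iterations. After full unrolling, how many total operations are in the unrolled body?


Loop body operations: LOAD, STORE, CMP (3 ops per iteration)
Unrolling 6 iterations:
  Iteration 1: LOAD, STORE, CMP (3 ops)
  Iteration 2: LOAD, STORE, CMP (3 ops)
  Iteration 3: LOAD, STORE, CMP (3 ops)
  Iteration 4: LOAD, STORE, CMP (3 ops)
  Iteration 5: LOAD, STORE, CMP (3 ops)
  Iteration 6: LOAD, STORE, CMP (3 ops)
Total: 6 iterations * 3 ops/iter = 18 operations

18


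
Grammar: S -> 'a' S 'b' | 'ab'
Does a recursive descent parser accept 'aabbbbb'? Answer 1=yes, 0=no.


Grammar accepts strings of the form a^n b^n (n >= 1)
Word: 'aabbbbb'
Counting: 2 a's and 5 b's
Check: 2 == 5? No
Mismatch: a-count != b-count
Rejected

0


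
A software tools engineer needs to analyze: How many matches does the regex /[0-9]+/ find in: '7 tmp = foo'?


Pattern: /[0-9]+/ (int literals)
Input: '7 tmp = foo'
Scanning for matches:
  Match 1: '7'
Total matches: 1

1


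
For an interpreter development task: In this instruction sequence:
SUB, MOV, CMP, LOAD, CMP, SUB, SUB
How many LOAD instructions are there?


Scanning instruction sequence for LOAD:
  Position 1: SUB
  Position 2: MOV
  Position 3: CMP
  Position 4: LOAD <- MATCH
  Position 5: CMP
  Position 6: SUB
  Position 7: SUB
Matches at positions: [4]
Total LOAD count: 1

1


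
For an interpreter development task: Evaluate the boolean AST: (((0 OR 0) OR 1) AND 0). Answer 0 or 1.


Step 1: Evaluate inner node
  0 OR 0 = 0
Step 2: Evaluate next node
  0 OR 1 = 1
Step 3: Evaluate root node
  1 AND 0 = 0

0


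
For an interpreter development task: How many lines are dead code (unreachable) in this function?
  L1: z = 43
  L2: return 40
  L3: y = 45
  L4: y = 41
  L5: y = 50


Analyzing control flow:
  L1: reachable (before return)
  L2: reachable (return statement)
  L3: DEAD (after return at L2)
  L4: DEAD (after return at L2)
  L5: DEAD (after return at L2)
Return at L2, total lines = 5
Dead lines: L3 through L5
Count: 3

3


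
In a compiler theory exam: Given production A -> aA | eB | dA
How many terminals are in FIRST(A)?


Production: A -> aA | eB | dA
Examining each alternative for leading terminals:
  A -> aA : first terminal = 'a'
  A -> eB : first terminal = 'e'
  A -> dA : first terminal = 'd'
FIRST(A) = {a, d, e}
Count: 3

3


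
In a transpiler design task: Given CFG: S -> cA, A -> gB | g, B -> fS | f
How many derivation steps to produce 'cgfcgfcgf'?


Grammar: S -> cA, A -> gB | g, B -> fS | f
Deriving 'cgfcgfcgf':
Step 1: S -> cA => cA
Step 2: A -> gB => cgB
Step 3: B -> fS => cgfS
Step 4: S -> cA => cgfcA
Step 5: A -> gB => cgfcgB
Step 6: B -> fS => cgfcgfS
Step 7: S -> cA => cgfcgfcA
Step 8: A -> gB => cgfcgfcgB
Step 9: B -> f => cgfcgfcgf
Total derivation steps: 9

9


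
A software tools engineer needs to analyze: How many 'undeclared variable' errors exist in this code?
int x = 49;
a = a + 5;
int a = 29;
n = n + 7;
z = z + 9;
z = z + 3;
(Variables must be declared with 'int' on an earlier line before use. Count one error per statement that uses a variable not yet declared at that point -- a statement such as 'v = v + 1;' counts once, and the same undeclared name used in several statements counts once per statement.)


Scanning code line by line:
  Line 1: declare 'x' -> declared = ['x']
  Line 2: use 'a' -> ERROR (undeclared)
  Line 3: declare 'a' -> declared = ['a', 'x']
  Line 4: use 'n' -> ERROR (undeclared)
  Line 5: use 'z' -> ERROR (undeclared)
  Line 6: use 'z' -> ERROR (undeclared)
Total undeclared variable errors: 4

4


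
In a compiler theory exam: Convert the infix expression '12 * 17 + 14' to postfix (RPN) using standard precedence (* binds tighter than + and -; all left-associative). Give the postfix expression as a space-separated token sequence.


Applying the shunting-yard algorithm:
  Operand 12 -> output
  Push '*' onto operator stack -> op-stack: [*]
  Operand 17 -> output
  See '+' (prec 1); top '*' (prec 2) >= it -> pop '*' to output
  Push '+' onto operator stack -> op-stack: [+]
  Operand 14 -> output
  End of input: pop '+' to output
Postfix result: 12 17 * 14 +

12 17 * 14 +


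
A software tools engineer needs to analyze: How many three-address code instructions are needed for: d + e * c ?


Expression: d + e * c
Generating three-address code (respecting * over +/- precedence):
  Instruction 1: t1 = e * c
  Instruction 2: t2 = d + t1
Total instructions: 2

2


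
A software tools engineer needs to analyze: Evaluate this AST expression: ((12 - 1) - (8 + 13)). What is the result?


Expression: ((12 - 1) - (8 + 13))
Evaluating step by step:
  12 - 1 = 11
  8 + 13 = 21
  11 - 21 = -10
Result: -10

-10


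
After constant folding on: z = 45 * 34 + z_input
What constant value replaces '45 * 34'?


Identifying constant sub-expression:
  Original: z = 45 * 34 + z_input
  45 and 34 are both compile-time constants
  Evaluating: 45 * 34 = 1530
  After folding: z = 1530 + z_input

1530


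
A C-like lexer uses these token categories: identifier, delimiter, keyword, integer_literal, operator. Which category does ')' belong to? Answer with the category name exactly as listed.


Token: ')'
Checking categories:
  identifier: no
  integer_literal: no
  operator: no
  keyword: no
  delimiter: YES
Category: delimiter

delimiter


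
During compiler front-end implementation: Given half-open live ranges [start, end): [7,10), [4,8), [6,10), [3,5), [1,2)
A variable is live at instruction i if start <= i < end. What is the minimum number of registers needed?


Live ranges:
  Var0: [7, 10)
  Var1: [4, 8)
  Var2: [6, 10)
  Var3: [3, 5)
  Var4: [1, 2)
Sweep-line events (position, delta, active):
  pos=1 start -> active=1
  pos=2 end -> active=0
  pos=3 start -> active=1
  pos=4 start -> active=2
  pos=5 end -> active=1
  pos=6 start -> active=2
  pos=7 start -> active=3
  pos=8 end -> active=2
  pos=10 end -> active=1
  pos=10 end -> active=0
Maximum simultaneous active: 3
Minimum registers needed: 3

3


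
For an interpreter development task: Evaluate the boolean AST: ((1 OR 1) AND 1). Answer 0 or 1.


Step 1: Evaluate inner node
  1 OR 1 = 1
Step 2: Evaluate root node
  1 AND 1 = 1

1


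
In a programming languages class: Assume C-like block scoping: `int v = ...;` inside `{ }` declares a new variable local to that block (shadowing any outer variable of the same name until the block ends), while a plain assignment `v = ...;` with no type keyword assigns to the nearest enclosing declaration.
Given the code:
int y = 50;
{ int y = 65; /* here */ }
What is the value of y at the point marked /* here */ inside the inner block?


Analyzing scoping rules:
Outer scope: declares y = 50
Inner block: 'int y = 65;' declares a NEW y that shadows the outer one
Inside the block the inner declaration is in scope -> 65
Result: 65

65


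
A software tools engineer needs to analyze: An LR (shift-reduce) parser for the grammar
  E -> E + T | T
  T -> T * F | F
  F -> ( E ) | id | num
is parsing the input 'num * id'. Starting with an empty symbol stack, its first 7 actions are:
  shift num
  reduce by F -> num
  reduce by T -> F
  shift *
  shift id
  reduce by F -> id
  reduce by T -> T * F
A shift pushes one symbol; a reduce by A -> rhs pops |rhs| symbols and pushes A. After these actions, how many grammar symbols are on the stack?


Tracking the symbol stack through each action:
  Action 1: shift 'num' : push -> stack = [num] (size 1)
  Action 2: reduce by F -> num : pop 1, push F -> stack = [F] (size 1)
  Action 3: reduce by T -> F : pop 1, push T -> stack = [T] (size 1)
  Action 4: shift '*' : push -> stack = [T, *] (size 2)
  Action 5: shift 'id' : push -> stack = [T, *, id] (size 3)
  Action 6: reduce by F -> id : pop 1, push F -> stack = [T, *, F] (size 3)
  Action 7: reduce by T -> T * F : pop 3, push T -> stack = [T] (size 1)
Final stack size: 1

1


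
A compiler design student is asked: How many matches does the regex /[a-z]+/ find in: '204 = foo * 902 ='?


Pattern: /[a-z]+/ (identifiers)
Input: '204 = foo * 902 ='
Scanning for matches:
  Match 1: 'foo'
Total matches: 1

1


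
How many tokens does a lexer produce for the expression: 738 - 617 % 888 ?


Scanning '738 - 617 % 888'
Token 1: '738' -> integer_literal
Token 2: '-' -> operator
Token 3: '617' -> integer_literal
Token 4: '%' -> operator
Token 5: '888' -> integer_literal
Total tokens: 5

5


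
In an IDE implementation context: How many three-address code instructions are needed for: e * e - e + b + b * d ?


Expression: e * e - e + b + b * d
Generating three-address code (respecting * over +/- precedence):
  Instruction 1: t1 = e * e
  Instruction 2: t2 = b * d
  Instruction 3: t3 = t1 - e
  Instruction 4: t4 = t3 + b
  Instruction 5: t5 = t4 + t2
Total instructions: 5

5


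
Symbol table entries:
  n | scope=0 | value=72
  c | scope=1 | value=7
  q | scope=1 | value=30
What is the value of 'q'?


Searching symbol table for 'q':
  n | scope=0 | value=72
  c | scope=1 | value=7
  q | scope=1 | value=30 <- MATCH
Found 'q' at scope 1 with value 30

30


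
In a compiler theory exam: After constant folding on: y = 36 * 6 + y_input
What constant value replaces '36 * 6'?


Identifying constant sub-expression:
  Original: y = 36 * 6 + y_input
  36 and 6 are both compile-time constants
  Evaluating: 36 * 6 = 216
  After folding: y = 216 + y_input

216


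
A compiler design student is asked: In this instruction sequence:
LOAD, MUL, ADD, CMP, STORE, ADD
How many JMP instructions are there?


Scanning instruction sequence for JMP:
  Position 1: LOAD
  Position 2: MUL
  Position 3: ADD
  Position 4: CMP
  Position 5: STORE
  Position 6: ADD
Matches at positions: []
Total JMP count: 0

0


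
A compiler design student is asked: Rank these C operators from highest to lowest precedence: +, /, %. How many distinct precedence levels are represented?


Looking up precedence for each operator:
  + -> precedence 5
  / -> precedence 6
  % -> precedence 6
Sorted highest to lowest: /, %, +
Distinct precedence values: [6, 5]
Number of distinct levels: 2

2


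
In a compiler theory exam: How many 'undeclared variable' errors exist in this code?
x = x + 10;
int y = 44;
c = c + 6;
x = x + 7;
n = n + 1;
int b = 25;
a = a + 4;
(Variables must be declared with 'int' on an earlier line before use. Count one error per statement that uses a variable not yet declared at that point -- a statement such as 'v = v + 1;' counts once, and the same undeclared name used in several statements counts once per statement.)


Scanning code line by line:
  Line 1: use 'x' -> ERROR (undeclared)
  Line 2: declare 'y' -> declared = ['y']
  Line 3: use 'c' -> ERROR (undeclared)
  Line 4: use 'x' -> ERROR (undeclared)
  Line 5: use 'n' -> ERROR (undeclared)
  Line 6: declare 'b' -> declared = ['b', 'y']
  Line 7: use 'a' -> ERROR (undeclared)
Total undeclared variable errors: 5

5


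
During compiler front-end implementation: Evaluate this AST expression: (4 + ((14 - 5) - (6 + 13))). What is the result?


Expression: (4 + ((14 - 5) - (6 + 13)))
Evaluating step by step:
  14 - 5 = 9
  6 + 13 = 19
  9 - 19 = -10
  4 + -10 = -6
Result: -6

-6


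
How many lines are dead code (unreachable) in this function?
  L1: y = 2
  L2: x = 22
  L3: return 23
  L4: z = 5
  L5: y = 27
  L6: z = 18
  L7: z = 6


Analyzing control flow:
  L1: reachable (before return)
  L2: reachable (before return)
  L3: reachable (return statement)
  L4: DEAD (after return at L3)
  L5: DEAD (after return at L3)
  L6: DEAD (after return at L3)
  L7: DEAD (after return at L3)
Return at L3, total lines = 7
Dead lines: L4 through L7
Count: 4

4
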